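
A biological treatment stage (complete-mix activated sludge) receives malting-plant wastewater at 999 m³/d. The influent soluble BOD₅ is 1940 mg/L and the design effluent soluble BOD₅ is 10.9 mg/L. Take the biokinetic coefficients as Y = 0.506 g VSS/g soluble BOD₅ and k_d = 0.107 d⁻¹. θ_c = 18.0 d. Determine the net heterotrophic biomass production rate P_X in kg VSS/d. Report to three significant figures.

P_X ≈ 333 kg VSS/d

Y_obs = Y / (1 + k_d θ_c) = 0.506 / (1 + 0.107 × 18.0) = 0.506 / 2.926 = 0.1729.
Mass of soluble BOD₅ removed per day: Q(S₀ − S) = 999 × 1929 g/m³ = 1927 kg/d.
P_X = Y_obs · Q(S₀ − S) = 0.1729 × 1927 = 333.3 kg VSS/d.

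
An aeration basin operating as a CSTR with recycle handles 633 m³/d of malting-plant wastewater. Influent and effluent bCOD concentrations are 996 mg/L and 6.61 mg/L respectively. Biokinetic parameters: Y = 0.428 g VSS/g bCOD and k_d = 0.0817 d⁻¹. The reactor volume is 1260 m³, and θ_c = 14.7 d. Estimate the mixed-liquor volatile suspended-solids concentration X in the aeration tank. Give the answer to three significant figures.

Solving the biomass balance for X: X = Y Q (S₀−S) θ_c / [V (1+k_d θ_c)] = 0.428 × 633 × (996 − 6.61) × 14.7 / [1260 × (1 + 0.0817 × 14.7)] = 1421 mg/L.

X ≈ 1420 mg/L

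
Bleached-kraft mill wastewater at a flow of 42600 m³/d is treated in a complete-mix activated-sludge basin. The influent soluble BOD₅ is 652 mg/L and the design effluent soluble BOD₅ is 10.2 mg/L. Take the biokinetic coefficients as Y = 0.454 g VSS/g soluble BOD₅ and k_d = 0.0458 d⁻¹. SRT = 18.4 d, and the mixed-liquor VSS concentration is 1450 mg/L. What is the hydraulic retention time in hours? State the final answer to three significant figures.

Rearranging the biomass balance for a CMAS with decay, V = Y·Q·ΔS·θ_c / [X·(1+k_d θ_c)] = 0.454 × 42600 × (652 − 10.2) × 18.4 / [1450 × (1 + 0.0458 × 18.4)] = 2.28×10^8 / 2672 = 85478 m³.
Hydraulic retention time τ = V/Q = 85478 / 42600 = 2.007 d = 48.16 h.

τ ≈ 48.2 h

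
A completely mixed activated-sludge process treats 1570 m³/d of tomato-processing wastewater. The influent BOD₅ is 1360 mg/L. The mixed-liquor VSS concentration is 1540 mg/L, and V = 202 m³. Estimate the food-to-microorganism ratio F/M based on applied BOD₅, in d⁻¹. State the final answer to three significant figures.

F/M = Q·S₀ / (V·X) = 1570 × 1360 / (202.0 × 1540) = 6.864 g BOD₅·(g VSS·d)⁻¹.

F/M ≈ 6.86 d⁻¹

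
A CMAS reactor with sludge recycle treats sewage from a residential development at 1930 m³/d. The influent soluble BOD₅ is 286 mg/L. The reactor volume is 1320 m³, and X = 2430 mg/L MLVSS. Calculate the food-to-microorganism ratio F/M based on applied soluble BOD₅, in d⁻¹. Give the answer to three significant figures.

F/M ≈ 0.172 d⁻¹

F/M = applied load / biomass = Q·S₀/(V·X) = 1930 × 286 / (1320 × 2430) = 0.1721 d⁻¹.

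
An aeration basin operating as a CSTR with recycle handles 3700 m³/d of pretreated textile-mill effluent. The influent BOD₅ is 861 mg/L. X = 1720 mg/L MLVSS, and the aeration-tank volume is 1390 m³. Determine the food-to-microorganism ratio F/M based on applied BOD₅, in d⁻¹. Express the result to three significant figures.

F/M = Q·S₀ / (V·X) = 3700 × 861 / (1390 × 1720) = 1.332 g BOD₅·(g VSS·d)⁻¹.

F/M ≈ 1.33 d⁻¹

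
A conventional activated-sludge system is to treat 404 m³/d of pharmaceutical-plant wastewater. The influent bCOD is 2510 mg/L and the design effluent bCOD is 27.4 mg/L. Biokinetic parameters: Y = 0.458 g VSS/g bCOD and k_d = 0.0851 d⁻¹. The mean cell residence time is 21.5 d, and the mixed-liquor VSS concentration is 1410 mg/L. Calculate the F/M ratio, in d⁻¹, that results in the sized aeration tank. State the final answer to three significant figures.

F/M ≈ 0.291 d⁻¹

From the SRT design equation V = Y Q (S₀−S) θ_c / [X (1 + k_d θ_c)] = 0.458 × 404 × (2510 − 27.4) × 21.5 / [1410 × (1 + 0.0851 × 21.5)] = 9.88×10^6 / 3990 = 2475 m³.
F/M = Q·S₀ / (V·X) = 404 × 2510 / (2475 × 1410) = 0.2905 g bCOD·(g VSS·d)⁻¹.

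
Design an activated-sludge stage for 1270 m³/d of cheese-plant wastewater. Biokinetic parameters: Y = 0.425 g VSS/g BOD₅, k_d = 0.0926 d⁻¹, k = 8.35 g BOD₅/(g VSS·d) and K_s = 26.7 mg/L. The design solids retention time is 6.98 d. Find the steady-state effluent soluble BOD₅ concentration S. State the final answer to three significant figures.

From the Monod/SRT balance for a CMAS, S = K_s·(1+k_d θ_c)/[θ_c·(Y k − k_d) − 1] = 26.7 × (1 + 0.0926 × 6.98) / [6.98 × (0.425 × 8.35 − 0.0926) − 1] = 43.96 / 23.12 = 1.901 mg/L.

S ≈ 1.90 mg/L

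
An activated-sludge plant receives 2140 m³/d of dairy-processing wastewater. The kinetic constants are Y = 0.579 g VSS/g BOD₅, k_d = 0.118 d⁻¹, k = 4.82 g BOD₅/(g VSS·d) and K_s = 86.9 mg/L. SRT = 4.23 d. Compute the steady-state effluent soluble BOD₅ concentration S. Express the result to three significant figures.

From the Monod/SRT balance for a CMAS, S = K_s·(1+k_d θ_c)/[θ_c·(Y k − k_d) − 1] = 86.9 × (1 + 0.118 × 4.23) / [4.23 × (0.579 × 4.82 − 0.118) − 1] = 130.3 / 10.31 = 12.64 mg/L.

S ≈ 12.6 mg/L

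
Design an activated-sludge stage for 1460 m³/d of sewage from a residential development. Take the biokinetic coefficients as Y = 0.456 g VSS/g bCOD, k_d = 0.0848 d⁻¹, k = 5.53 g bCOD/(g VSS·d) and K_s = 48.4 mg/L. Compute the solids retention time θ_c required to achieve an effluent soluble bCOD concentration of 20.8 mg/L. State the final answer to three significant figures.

θ_c ≈ 1.49 d

Specific growth rate at S = 20.8 mg/L: μ = YkS/(K_s+S) = 0.456·5.53·20.8/(48.4+20.8) = 0.7580 d⁻¹.
θ_c = 1/(μ − k_d) = 1/(0.7580 − 0.0848) = 1/0.6732 = 1.486 d.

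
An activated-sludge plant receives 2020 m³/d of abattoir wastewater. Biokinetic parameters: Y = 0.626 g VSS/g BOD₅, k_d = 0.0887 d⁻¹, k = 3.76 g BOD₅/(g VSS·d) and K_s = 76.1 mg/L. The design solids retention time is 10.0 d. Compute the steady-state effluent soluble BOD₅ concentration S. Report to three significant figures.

Effluent substrate depends only on kinetics and SRT: S = K_s(1 + k_d θ_c) / [θ_c(Yk − k_d) − 1] = 76.1 × (1 + 0.0887 × 10.0) / [10.0 × (0.626 × 3.76 − 0.0887) − 1] = 143.6 / 21.65 = 6.633 mg/L.

S ≈ 6.63 mg/L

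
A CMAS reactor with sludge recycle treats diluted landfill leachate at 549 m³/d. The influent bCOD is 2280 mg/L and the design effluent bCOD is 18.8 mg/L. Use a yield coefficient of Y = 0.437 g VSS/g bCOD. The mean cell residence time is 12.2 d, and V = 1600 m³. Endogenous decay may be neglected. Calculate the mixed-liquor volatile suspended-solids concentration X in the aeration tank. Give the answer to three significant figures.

X ≈ 4140 mg/L

Without decay, X = Y Q (S₀−S) θ_c / V = 0.437 × 549 × (2280 − 18.8) × 12.2 / 1600 = 4136 mg/L.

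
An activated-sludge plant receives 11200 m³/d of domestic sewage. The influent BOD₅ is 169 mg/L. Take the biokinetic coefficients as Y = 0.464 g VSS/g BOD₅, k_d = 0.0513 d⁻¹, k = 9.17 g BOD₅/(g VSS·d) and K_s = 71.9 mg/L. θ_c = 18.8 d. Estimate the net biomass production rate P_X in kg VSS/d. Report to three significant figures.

P_X ≈ 442 kg VSS/d

Effluent substrate depends only on kinetics and SRT: S = K_s(1 + k_d θ_c) / [θ_c(Yk − k_d) − 1] = 71.9 × (1 + 0.0513 × 18.8) / [18.8 × (0.464 × 9.17 − 0.0513) − 1] = 141.2 / 78.03 = 1.810 mg/L.
Observed yield with endogenous decay: Y_obs = Y / (1 + k_d·θ_c) = 0.464 / (1 + 0.0513 × 18.8) = 0.464 / 1.964 = 0.2362 g VSS/g BOD₅.
Substrate removed = Q·(S₀ − S) = 11200 m³/d × (169 − 1.81) g/m³ = 1.87×10^6 g/d = 1873 kg/d.
So the net sludge growth is P_X = 0.2362 × 1873 = 442.3 kg VSS/d.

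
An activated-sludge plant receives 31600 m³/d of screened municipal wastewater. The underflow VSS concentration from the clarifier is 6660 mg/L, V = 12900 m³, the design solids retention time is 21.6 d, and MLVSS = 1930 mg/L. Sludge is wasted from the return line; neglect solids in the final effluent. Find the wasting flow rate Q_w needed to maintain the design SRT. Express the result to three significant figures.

Wasting from the return line (neglecting effluent solids): Q_w = V·X / (θ_c·X_r) = 12900 × 1930 / (21.6 × 6660) = 173.1 m³/d.

Q_w ≈ 173 m³/d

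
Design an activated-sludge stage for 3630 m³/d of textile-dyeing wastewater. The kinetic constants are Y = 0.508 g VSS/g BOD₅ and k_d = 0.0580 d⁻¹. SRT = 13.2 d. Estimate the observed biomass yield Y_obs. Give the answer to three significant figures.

Y_obs ≈ 0.288 g VSS/g BOD₅

Observed yield with endogenous decay: Y_obs = Y / (1 + k_d·θ_c) = 0.508 / (1 + 0.0580 × 13.2) = 0.508 / 1.766 = 0.2877 g VSS/g BOD₅.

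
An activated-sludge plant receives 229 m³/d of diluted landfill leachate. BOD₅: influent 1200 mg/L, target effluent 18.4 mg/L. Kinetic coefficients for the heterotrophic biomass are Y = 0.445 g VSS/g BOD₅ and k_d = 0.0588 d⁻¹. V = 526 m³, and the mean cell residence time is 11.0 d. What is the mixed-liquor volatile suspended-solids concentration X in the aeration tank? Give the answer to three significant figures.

Solving the biomass balance for X: X = Y Q (S₀−S) θ_c / [V (1+k_d θ_c)] = 0.445 × 229 × (1200 − 18.4) × 11.0 / [526 × (1 + 0.0588 × 11.0)] = 1529 mg/L.

X ≈ 1530 mg/L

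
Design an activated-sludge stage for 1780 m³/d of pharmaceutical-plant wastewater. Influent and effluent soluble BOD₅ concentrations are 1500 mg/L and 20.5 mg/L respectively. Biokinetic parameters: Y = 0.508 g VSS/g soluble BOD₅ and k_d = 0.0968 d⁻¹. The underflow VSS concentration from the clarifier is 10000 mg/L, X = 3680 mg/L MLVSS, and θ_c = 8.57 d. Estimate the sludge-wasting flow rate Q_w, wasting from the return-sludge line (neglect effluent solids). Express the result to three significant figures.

Q_w ≈ 73.1 m³/d

From the SRT design equation V = Y Q (S₀−S) θ_c / [X (1 + k_d θ_c)] = 0.508 × 1780 × (1500 − 20.5) × 8.57 / [3680 × (1 + 0.0968 × 8.57)] = 1.15×10^7 / 6733 = 1703 m³.
Wasting from the return line (neglecting effluent solids): Q_w = V·X / (θ_c·X_r) = 1703 × 3680 / (8.57 × 10000) = 73.12 m³/d.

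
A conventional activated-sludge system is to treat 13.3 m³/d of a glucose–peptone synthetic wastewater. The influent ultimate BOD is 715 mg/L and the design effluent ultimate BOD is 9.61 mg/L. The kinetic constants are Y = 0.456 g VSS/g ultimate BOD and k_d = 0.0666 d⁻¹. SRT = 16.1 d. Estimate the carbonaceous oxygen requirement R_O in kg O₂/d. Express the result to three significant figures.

The observed yield is Y_obs = Y/(1 + k_d·θ_c) = 0.456 / (1 + 0.0666 × 16.1) = 0.456 / 2.072 = 0.2200 g VSS per g ultimate BOD removed.
Substrate removed = Q·(S₀ − S) = 13.3 m³/d × (715 − 9.61) g/m³ = 9.38×10^3 g/d = 9.382 kg/d.
Net sludge production P_X = 0.2200 × 9.382 = 2.064 kg VSS/d.
R_O = Q·ΔS − 1.42 P_X = 9.382 − 2.931 = 6.450 kg O₂/d.

R_O ≈ 6.45 kg O₂/d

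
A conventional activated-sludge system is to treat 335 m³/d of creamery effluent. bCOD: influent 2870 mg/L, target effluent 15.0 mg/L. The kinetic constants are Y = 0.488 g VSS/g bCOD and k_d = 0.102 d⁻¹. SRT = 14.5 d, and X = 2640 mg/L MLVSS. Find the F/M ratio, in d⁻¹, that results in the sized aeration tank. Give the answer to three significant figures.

From the SRT design equation V = Y Q (S₀−S) θ_c / [X (1 + k_d θ_c)] = 0.488 × 335 × (2870 − 15.0) × 14.5 / [2640 × (1 + 0.102 × 14.5)] = 6.77×10^6 / 6545 = 1034 m³.
Food-to-microorganism ratio F/M = Q S₀ / (V X) = 335 × 2870 / (1034 × 2640) = 0.3522 d⁻¹.

F/M ≈ 0.352 d⁻¹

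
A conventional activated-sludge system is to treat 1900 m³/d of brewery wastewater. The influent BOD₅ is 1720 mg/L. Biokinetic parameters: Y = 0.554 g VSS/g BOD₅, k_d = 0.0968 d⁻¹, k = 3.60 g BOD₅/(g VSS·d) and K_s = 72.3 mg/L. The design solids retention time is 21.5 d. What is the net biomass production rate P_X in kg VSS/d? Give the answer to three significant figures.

P_X ≈ 586 kg VSS/d

Effluent substrate depends only on kinetics and SRT: S = K_s(1 + k_d θ_c) / [θ_c(Yk − k_d) − 1] = 72.3 × (1 + 0.0968 × 21.5) / [21.5 × (0.554 × 3.60 − 0.0968) − 1] = 222.8 / 39.80 = 5.597 mg/L.
Observed yield with endogenous decay: Y_obs = Y / (1 + k_d·θ_c) = 0.554 / (1 + 0.0968 × 21.5) = 0.554 / 3.081 = 0.1798 g VSS/g BOD₅.
Mass of BOD₅ removed per day: Q(S₀ − S) = 1900 × 1714 g/m³ = 3257 kg/d.
P_X = Y_obs · Q(S₀ − S) = 0.1798 × 3257 = 585.7 kg VSS/d.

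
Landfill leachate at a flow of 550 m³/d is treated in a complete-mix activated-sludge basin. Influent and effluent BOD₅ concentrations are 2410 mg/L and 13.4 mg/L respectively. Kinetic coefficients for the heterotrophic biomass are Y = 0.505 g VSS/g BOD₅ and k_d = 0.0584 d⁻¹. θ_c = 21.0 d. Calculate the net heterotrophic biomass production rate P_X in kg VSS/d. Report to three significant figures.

The observed yield is Y_obs = Y/(1 + k_d·θ_c) = 0.505 / (1 + 0.0584 × 21.0) = 0.505 / 2.226 = 0.2268 g VSS per g BOD₅ removed.
Substrate removed = Q·(S₀ − S) = 550 m³/d × (2410 − 13.4) g/m³ = 1.32×10^6 g/d = 1318 kg/d.
Net biomass production P_X = Y_obs × Q·(S₀ − S) = 0.2268 × 1318 = 299.0 kg VSS/d.

P_X ≈ 299 kg VSS/d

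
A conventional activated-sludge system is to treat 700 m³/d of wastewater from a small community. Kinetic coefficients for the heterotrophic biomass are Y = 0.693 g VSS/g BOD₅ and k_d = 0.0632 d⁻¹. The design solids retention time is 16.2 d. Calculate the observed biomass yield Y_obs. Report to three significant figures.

Correct the yield for decay: Y_obs = Y/(1 + k_d θ_c) = 0.693 / (1 + 0.0632 × 16.2) = 0.693 / 2.024 = 0.3424.

Y_obs ≈ 0.342 g VSS/g BOD₅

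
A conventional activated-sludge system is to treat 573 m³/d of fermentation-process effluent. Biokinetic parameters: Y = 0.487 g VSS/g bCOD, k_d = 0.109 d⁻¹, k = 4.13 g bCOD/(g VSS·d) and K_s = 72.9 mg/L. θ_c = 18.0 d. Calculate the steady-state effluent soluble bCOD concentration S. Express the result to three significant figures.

From the Monod/SRT balance for a CMAS, S = K_s·(1+k_d θ_c)/[θ_c·(Y k − k_d) − 1] = 72.9 × (1 + 0.109 × 18.0) / [18.0 × (0.487 × 4.13 − 0.109) − 1] = 215.9 / 33.24 = 6.496 mg/L.

S ≈ 6.50 mg/L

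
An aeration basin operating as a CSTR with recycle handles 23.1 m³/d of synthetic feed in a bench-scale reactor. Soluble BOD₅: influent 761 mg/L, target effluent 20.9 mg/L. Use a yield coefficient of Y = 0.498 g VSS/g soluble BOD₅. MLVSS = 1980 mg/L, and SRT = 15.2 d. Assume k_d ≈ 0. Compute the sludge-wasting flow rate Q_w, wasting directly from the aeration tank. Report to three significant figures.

Q_w ≈ 4.30 m³/d

With k_d = 0 the design equation reduces to V = Y Q (S₀−S) θ_c / X = 0.498 × 23.1 × (761 − 20.9) × 15.2 / 1980 = 65.36 m³.
Wasting from the aeration tank: Q_w = V / θ_c = 65.36 / 15.2 = 4.300 m³/d.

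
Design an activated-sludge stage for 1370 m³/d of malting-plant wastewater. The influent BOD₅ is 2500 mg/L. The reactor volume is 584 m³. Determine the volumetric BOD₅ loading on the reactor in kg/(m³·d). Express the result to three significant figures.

Volumetric loading L_v = Q·S₀ / V = 1370 × 2500 g/m³ / 584.0 m³ = 5865 g/(m³·d) = 5.865 kg BOD₅/(m³·d).

L_v ≈ 5.86 kg BOD₅/(m³·d)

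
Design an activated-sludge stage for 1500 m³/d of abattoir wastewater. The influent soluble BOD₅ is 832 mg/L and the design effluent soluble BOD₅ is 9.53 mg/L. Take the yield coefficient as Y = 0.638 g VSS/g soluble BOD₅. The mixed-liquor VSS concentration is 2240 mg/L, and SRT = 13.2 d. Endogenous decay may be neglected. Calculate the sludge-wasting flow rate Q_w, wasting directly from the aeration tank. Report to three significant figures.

Q_w ≈ 351 m³/d

Biomass mass balance (decay neglected): V·X = Y·Q·(S₀ − S)·θ_c, so V = 0.638 × 1500 × (832 − 9.53) × 13.2 / 2240 = 4638 m³.
With mixed-liquor wasting, θ_c = V/Q_w, so Q_w = V/θ_c = 4638/13.2 = 351.4 m³/d.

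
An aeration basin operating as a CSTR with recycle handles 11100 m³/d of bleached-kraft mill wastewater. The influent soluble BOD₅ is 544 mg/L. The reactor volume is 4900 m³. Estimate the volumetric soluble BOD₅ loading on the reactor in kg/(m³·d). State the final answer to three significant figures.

Applied soluble BOD₅ load per unit volume = Q·S₀/V = (11100 × 544/1000)/4900 = 1.232 kg soluble BOD₅·m⁻³·d⁻¹.

L_v ≈ 1.23 kg soluble BOD₅/(m³·d)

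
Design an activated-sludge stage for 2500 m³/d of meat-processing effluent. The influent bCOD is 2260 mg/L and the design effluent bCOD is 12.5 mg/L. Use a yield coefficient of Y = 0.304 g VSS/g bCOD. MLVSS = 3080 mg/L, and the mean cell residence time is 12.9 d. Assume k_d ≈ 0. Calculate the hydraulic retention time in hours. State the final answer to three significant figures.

With k_d = 0 the design equation reduces to V = Y Q (S₀−S) θ_c / X = 0.304 × 2500 × (2260 − 12.5) × 12.9 / 3080 = 7154 m³.
Hydraulic retention time τ = V/Q = 7154 / 2500 = 2.862 d = 68.68 h.

τ ≈ 68.7 h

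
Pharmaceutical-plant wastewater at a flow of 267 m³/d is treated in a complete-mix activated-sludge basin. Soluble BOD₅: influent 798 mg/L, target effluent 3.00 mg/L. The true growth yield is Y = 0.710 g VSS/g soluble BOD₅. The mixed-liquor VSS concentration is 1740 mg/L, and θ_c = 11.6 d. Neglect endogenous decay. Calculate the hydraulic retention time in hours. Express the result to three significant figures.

τ ≈ 90.3 h

Biomass mass balance (decay neglected): V·X = Y·Q·(S₀ − S)·θ_c, so V = 0.710 × 267 × (798 − 3.00) × 11.6 / 1740 = 1005 m³.
HRT = V/Q = 1005 m³ / 267 m³·d⁻¹ = 3.763 d × 24 = 90.31 h.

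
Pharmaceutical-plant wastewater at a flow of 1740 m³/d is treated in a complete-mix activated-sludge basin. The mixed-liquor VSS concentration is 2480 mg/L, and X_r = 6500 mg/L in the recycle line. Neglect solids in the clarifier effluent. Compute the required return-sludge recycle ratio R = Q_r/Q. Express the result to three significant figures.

R ≈ 0.617

Solids balance on the clarifier gives (1+R)X = R·X_r, so R = X/(X_r − X) = 2480 / (6500 − 2480) = 0.6169.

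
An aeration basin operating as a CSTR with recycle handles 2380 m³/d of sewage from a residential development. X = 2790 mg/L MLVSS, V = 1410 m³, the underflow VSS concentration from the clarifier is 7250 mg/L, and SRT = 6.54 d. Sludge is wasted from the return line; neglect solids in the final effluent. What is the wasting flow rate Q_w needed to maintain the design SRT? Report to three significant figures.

Q_w ≈ 83.0 m³/d

Wasting from the return line (neglecting effluent solids): Q_w = V·X / (θ_c·X_r) = 1410 × 2790 / (6.54 × 7250) = 82.97 m³/d.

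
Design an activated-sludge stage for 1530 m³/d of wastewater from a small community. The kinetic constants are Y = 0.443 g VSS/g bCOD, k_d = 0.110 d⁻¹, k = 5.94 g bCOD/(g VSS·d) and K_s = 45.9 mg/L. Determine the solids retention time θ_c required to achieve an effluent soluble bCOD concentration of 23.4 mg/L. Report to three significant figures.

From 1/θ_c = Y·k·S/(K_s + S) − k_d: Y·k·S/(K_s+S) = 0.443 × 5.94 × 23.4 / (45.9 + 23.4) = 0.8885 d⁻¹.
1/θ_c = 0.8885 − 0.110 = 0.7785 d⁻¹, so θ_c = 1.284 d.

θ_c ≈ 1.28 d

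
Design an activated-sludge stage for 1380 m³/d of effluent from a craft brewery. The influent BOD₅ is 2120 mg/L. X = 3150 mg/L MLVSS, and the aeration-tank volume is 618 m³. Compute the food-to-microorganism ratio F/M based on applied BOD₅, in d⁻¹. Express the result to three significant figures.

Food-to-microorganism ratio F/M = Q S₀ / (V X) = 1380 × 2120 / (618.0 × 3150) = 1.503 d⁻¹.

F/M ≈ 1.50 d⁻¹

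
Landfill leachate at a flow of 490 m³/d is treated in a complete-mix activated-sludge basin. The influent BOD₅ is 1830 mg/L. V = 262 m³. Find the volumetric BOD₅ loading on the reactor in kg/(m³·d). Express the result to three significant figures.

L_v ≈ 3.42 kg BOD₅/(m³·d)

Applied BOD₅ load per unit volume = Q·S₀/V = (490 × 1830/1000)/262.0 = 3.423 kg BOD₅·m⁻³·d⁻¹.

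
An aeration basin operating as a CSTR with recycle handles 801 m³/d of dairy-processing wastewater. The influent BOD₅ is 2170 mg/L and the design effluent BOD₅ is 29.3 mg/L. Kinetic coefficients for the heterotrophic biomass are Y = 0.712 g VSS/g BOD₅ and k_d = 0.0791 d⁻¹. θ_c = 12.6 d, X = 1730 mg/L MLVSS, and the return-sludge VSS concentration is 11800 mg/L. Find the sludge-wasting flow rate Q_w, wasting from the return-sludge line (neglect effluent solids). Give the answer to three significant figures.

Q_w ≈ 51.8 m³/d

From the SRT design equation V = Y Q (S₀−S) θ_c / [X (1 + k_d θ_c)] = 0.712 × 801 × (2170 − 29.3) × 12.6 / [1730 × (1 + 0.0791 × 12.6)] = 1.54×10^7 / 3454 = 4453 m³.
θ_c = V·X/(Q_w·X_r) when wasting from the recycle, so Q_w = V·X/(θ_c·X_r) = 4453 × 1730 / (12.6 × 11800) = 51.82 m³/d.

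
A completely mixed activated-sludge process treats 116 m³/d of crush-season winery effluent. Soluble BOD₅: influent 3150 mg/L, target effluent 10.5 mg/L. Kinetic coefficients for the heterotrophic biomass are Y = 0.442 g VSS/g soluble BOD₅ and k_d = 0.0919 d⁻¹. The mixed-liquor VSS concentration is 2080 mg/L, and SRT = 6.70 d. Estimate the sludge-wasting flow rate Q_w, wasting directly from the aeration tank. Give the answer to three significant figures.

Rearranging the biomass balance for a CMAS with decay, V = Y·Q·ΔS·θ_c / [X·(1+k_d θ_c)] = 0.442 × 116 × (3150 − 10.5) × 6.70 / [2080 × (1 + 0.0919 × 6.70)] = 1.08×10^6 / 3361 = 320.9 m³.
With mixed-liquor wasting, θ_c = V/Q_w, so Q_w = V/θ_c = 320.9/6.70 = 47.90 m³/d.

Q_w ≈ 47.9 m³/d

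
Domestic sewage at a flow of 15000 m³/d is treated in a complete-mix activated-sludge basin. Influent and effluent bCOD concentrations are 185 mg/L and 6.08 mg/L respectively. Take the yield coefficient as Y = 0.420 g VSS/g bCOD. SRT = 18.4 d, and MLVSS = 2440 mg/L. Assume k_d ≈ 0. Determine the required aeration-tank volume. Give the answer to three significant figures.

V ≈ 8500 m³

Biomass mass balance (decay neglected): V·X = Y·Q·(S₀ − S)·θ_c, so V = 0.420 × 15000 × (185 − 6.08) × 18.4 / 2440 = 8500 m³.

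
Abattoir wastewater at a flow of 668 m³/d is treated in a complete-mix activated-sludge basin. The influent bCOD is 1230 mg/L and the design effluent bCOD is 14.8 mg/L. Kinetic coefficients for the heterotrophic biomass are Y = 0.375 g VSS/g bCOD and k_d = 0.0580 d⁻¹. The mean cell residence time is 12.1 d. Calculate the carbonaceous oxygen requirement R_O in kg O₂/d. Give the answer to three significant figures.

R_O ≈ 558 kg O₂/d

The observed yield is Y_obs = Y/(1 + k_d·θ_c) = 0.375 / (1 + 0.0580 × 12.1) = 0.375 / 1.702 = 0.2204 g VSS per g bCOD removed.
ΔS = 1230 − 14.8 = 1215 mg/L, so the substrate removal rate is 668 × 1215/1000 = 811.8 kg bCOD/d.
Biomass synthesised: P_X = Y_obs × 811.8 = 178.9 kg VSS/d.
R_O = Q·(S₀ − S) − 1.42·P_X = 811.8 − 1.42 × 178.9 = 557.8 kg O₂/d.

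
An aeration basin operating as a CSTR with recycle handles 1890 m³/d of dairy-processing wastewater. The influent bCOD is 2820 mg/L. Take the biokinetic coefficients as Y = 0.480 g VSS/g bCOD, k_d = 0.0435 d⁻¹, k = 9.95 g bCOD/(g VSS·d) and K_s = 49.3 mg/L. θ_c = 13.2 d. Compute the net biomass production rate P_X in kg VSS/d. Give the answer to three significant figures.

Effluent substrate depends only on kinetics and SRT: S = K_s(1 + k_d θ_c) / [θ_c(Yk − k_d) − 1] = 49.3 × (1 + 0.0435 × 13.2) / [13.2 × (0.480 × 9.95 − 0.0435) − 1] = 77.61 / 61.47 = 1.263 mg/L.
Correct the yield for decay: Y_obs = Y/(1 + k_d θ_c) = 0.480 / (1 + 0.0435 × 13.2) = 0.480 / 1.574 = 0.3049.
Substrate removed = Q·(S₀ − S) = 1890 m³/d × (2820 − 1.26) g/m³ = 5.33×10^6 g/d = 5327 kg/d.
Biomass produced: P_X = Y_obs·Q·ΔS = 0.3049 × 5327 ≈ 1624 kg VSS/d.

P_X ≈ 1620 kg VSS/d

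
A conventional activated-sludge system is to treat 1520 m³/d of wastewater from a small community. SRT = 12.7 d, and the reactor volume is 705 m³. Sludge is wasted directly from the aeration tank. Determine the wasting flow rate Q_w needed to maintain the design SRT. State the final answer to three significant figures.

Q_w ≈ 55.5 m³/d

Wasting from the aeration tank: Q_w = V / θ_c = 705.0 / 12.7 = 55.51 m³/d.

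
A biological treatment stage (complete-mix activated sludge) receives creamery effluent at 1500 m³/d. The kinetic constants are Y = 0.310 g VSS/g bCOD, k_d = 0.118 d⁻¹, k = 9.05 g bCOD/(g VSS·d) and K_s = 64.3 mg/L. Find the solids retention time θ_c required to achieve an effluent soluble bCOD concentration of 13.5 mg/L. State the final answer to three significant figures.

Specific growth rate at S = 13.5 mg/L: μ = YkS/(K_s+S) = 0.310·9.05·13.5/(64.3+13.5) = 0.4868 d⁻¹.
Then 1/θ_c = μ − k_d = 0.4868 − 0.118 = 0.3688 d⁻¹, giving θ_c = 2.711 d.

θ_c ≈ 2.71 d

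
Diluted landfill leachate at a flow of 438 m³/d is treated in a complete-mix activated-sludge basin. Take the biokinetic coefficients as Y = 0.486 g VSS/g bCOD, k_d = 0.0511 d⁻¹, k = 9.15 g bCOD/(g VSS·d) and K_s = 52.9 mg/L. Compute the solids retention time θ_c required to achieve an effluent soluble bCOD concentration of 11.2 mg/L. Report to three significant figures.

θ_c ≈ 1.38 d

Specific growth rate at S = 11.2 mg/L: μ = YkS/(K_s+S) = 0.486·9.15·11.2/(52.9+11.2) = 0.7770 d⁻¹.
θ_c = 1/(μ − k_d) = 1/(0.7770 − 0.0511) = 1/0.7259 = 1.378 d.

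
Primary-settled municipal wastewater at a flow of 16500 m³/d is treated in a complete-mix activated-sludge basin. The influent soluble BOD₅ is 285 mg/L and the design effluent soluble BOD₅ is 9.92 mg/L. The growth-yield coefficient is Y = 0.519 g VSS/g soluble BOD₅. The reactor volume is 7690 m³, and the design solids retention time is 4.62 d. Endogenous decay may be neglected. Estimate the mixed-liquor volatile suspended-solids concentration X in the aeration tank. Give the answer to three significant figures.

X ≈ 1420 mg/L

Without decay, X = Y Q (S₀−S) θ_c / V = 0.519 × 16500 × (285 − 9.92) × 4.62 / 7690 = 1415 mg/L.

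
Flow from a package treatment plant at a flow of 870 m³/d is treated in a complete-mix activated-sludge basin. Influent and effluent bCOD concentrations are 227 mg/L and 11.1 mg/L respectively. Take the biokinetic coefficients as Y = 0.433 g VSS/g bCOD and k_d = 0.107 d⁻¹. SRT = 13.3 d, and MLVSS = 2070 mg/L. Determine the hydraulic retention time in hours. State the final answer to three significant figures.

Steady-state biomass mass balance: V·X·(1 + k_d·θ_c) = Y·Q·(S₀ − S)·θ_c, so V = 0.433 × 870 × (227 − 11.1) × 13.3 / [2070 × (1 + 0.107 × 13.3)] = 1.08×10^6 / 5016 = 215.7 m³.
Hydraulic retention time τ = V/Q = 215.7 / 870 = 0.2479 d = 5.949 h.

τ ≈ 5.95 h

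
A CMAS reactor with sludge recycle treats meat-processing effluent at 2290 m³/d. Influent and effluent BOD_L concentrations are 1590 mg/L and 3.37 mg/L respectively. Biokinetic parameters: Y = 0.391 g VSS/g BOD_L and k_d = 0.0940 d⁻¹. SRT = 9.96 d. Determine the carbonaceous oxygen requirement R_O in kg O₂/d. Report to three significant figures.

Observed yield with endogenous decay: Y_obs = Y / (1 + k_d·θ_c) = 0.391 / (1 + 0.0940 × 9.96) = 0.391 / 1.936 = 0.2019 g VSS/g BOD_L.
Q·(S₀ − S) = 2290 × (1590 − 3.37) × 10⁻³ = 3633 kg/d removed.
Biomass synthesised: P_X = Y_obs × 3633 = 733.7 kg VSS/d.
R_O = Q·ΔS − 1.42 P_X = 3633 − 1042 = 2592 kg O₂/d.

R_O ≈ 2590 kg O₂/d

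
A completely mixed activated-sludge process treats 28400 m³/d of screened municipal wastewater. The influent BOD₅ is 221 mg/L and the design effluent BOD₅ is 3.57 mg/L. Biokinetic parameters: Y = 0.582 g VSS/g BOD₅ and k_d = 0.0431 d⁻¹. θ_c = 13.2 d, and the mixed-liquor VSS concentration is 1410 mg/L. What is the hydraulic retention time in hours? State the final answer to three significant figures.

τ ≈ 18.1 h

Rearranging the biomass balance for a CMAS with decay, V = Y·Q·ΔS·θ_c / [X·(1+k_d θ_c)] = 0.582 × 28400 × (221 − 3.57) × 13.2 / [1410 × (1 + 0.0431 × 13.2)] = 4.74×10^7 / 2212 = 21444 m³.
HRT = V/Q = 21444 m³ / 28400 m³·d⁻¹ = 0.7551 d × 24 = 18.12 h.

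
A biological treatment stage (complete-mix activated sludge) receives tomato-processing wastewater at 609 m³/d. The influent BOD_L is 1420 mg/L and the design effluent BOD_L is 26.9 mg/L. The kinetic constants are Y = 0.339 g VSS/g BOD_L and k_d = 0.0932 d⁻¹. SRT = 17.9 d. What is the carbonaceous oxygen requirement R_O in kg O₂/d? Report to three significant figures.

Observed yield with endogenous decay: Y_obs = Y / (1 + k_d·θ_c) = 0.339 / (1 + 0.0932 × 17.9) = 0.339 / 2.668 = 0.1270 g VSS/g BOD_L.
Mass of BOD_L removed per day: Q(S₀ − S) = 609 × 1393 g/m³ = 848.4 kg/d.
Net sludge production P_X = 0.1270 × 848.4 = 107.8 kg VSS/d.
R_O = Q·(S₀ − S) − 1.42·P_X = 848.4 − 1.42 × 107.8 = 695.3 kg O₂/d.

R_O ≈ 695 kg O₂/d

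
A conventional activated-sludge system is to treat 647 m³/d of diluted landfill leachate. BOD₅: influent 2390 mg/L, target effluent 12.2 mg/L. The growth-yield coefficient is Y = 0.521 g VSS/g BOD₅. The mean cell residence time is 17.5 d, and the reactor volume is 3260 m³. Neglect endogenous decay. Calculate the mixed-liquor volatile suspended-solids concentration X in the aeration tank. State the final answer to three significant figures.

Without decay, X = Y Q (S₀−S) θ_c / V = 0.521 × 647 × (2390 − 12.2) × 17.5 / 3260 = 4303 mg/L.

X ≈ 4300 mg/L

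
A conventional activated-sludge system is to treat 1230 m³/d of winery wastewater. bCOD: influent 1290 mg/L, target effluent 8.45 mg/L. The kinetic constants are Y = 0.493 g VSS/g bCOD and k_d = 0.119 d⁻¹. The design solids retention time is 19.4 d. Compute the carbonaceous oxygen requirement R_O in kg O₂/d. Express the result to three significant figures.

R_O ≈ 1240 kg O₂/d

Correct the yield for decay: Y_obs = Y/(1 + k_d θ_c) = 0.493 / (1 + 0.119 × 19.4) = 0.493 / 3.309 = 0.1490.
ΔS = 1290 − 8.45 = 1282 mg/L, so the substrate removal rate is 1230 × 1282/1000 = 1576 kg bCOD/d.
P_X = Y_obs·Q·(S₀ − S) = 0.1490 × 1576 = 234.9 kg VSS/d.
R_O = Q·ΔS − 1.42 P_X = 1576 − 333.5 = 1243 kg O₂/d.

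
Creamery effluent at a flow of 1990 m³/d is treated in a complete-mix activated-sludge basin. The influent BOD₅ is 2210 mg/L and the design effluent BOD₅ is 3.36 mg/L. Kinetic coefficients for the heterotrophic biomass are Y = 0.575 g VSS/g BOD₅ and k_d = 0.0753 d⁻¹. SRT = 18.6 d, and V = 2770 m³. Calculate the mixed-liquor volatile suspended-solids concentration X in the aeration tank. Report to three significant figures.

From V·X·(1 + k_d·θ_c) = Y·Q·(S₀ − S)·θ_c: X = 0.575 × 1990 × (2210 − 3.36) × 18.6 / [2770 × (1 + 0.0753 × 18.6)] = 7063 mg/L.

X ≈ 7060 mg/L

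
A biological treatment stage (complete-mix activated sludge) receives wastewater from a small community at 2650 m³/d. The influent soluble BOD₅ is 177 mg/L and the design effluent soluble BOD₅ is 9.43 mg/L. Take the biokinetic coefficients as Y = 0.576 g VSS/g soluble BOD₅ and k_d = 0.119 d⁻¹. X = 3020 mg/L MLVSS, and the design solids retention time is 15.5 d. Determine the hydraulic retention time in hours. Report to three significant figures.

From the SRT design equation V = Y Q (S₀−S) θ_c / [X (1 + k_d θ_c)] = 0.576 × 2650 × (177 − 9.43) × 15.5 / [3020 × (1 + 0.119 × 15.5)] = 3.96×10^6 / 8590 = 461.5 m³.
τ = V/Q = 461.5/2650 = 0.1742 d, or 4.180 h.

τ ≈ 4.18 h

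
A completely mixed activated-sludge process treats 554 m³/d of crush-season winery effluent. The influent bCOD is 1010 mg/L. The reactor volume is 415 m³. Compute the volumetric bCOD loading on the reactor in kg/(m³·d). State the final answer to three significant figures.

L_v = Q S₀ / V = 554 × 1010 × 10⁻³ / 415.0 = 1.348 kg/(m³·d).

L_v ≈ 1.35 kg bCOD/(m³·d)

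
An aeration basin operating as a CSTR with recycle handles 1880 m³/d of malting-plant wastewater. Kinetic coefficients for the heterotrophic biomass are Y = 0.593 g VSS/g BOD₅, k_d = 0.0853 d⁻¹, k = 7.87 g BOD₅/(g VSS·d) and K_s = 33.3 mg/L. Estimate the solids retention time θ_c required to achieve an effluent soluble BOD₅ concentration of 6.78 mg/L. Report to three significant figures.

Specific growth rate at S = 6.78 mg/L: μ = YkS/(K_s+S) = 0.593·7.87·6.78/(33.3+6.78) = 0.7895 d⁻¹.
Then 1/θ_c = μ − k_d = 0.7895 − 0.0853 = 0.7042 d⁻¹, giving θ_c = 1.420 d.

θ_c ≈ 1.42 d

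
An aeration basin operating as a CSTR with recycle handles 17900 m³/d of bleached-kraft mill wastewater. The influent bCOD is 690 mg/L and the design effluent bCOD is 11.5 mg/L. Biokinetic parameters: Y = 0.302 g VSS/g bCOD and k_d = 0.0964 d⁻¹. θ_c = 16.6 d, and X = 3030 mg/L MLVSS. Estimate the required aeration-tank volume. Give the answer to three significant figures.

V ≈ 7730 m³

Steady-state biomass mass balance: V·X·(1 + k_d·θ_c) = Y·Q·(S₀ − S)·θ_c, so V = 0.302 × 17900 × (690 − 11.5) × 16.6 / [3030 × (1 + 0.0964 × 16.6)] = 6.09×10^7 / 7879 = 7728 m³.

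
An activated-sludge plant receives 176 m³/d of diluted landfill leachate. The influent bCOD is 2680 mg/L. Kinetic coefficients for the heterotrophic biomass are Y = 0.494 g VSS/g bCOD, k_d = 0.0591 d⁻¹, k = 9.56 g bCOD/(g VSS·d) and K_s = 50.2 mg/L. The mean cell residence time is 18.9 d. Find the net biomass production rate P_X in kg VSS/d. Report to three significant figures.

From the Monod/SRT balance for a CMAS, S = K_s·(1+k_d θ_c)/[θ_c·(Y k − k_d) − 1] = 50.2 × (1 + 0.0591 × 18.9) / [18.9 × (0.494 × 9.56 − 0.0591) − 1] = 106.3 / 87.14 = 1.220 mg/L.
Y_obs = Y / (1 + k_d θ_c) = 0.494 / (1 + 0.0591 × 18.9) = 0.494 / 2.117 = 0.2334.
Q·(S₀ − S) = 176 × (2680 − 1.22) × 10⁻³ = 471.5 kg/d removed.
So the net sludge growth is P_X = 0.2334 × 471.5 = 110.0 kg VSS/d.

P_X ≈ 110 kg VSS/d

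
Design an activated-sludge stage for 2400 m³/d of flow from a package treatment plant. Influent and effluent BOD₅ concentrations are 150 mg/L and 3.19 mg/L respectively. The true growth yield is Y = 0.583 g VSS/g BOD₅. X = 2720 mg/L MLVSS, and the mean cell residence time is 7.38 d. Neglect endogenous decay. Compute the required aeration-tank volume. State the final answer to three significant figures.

Biomass mass balance (decay neglected): V·X = Y·Q·(S₀ − S)·θ_c, so V = 0.583 × 2400 × (150 − 3.19) × 7.38 / 2720 = 557.3 m³.

V ≈ 557 m³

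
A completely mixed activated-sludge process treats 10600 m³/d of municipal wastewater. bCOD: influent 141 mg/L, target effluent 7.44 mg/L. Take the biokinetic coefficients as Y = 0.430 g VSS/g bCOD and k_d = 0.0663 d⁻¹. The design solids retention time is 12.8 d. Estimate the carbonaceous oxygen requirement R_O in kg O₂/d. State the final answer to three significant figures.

R_O ≈ 948 kg O₂/d

Observed yield with endogenous decay: Y_obs = Y / (1 + k_d·θ_c) = 0.430 / (1 + 0.0663 × 12.8) = 0.430 / 1.849 = 0.2326 g VSS/g bCOD.
Q·(S₀ − S) = 10600 × (141 − 7.44) × 10⁻³ = 1416 kg/d removed.
Net sludge production P_X = 0.2326 × 1416 = 329.3 kg VSS/d.
R_O = Q·ΔS − 1.42 P_X = 1416 − 467.6 = 948.1 kg O₂/d.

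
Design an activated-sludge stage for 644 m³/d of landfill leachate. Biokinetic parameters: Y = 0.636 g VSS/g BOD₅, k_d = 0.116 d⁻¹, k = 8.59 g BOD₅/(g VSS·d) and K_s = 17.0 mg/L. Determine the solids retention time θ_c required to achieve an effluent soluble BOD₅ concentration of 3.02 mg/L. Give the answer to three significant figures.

From 1/θ_c = Y·k·S/(K_s + S) − k_d: Y·k·S/(K_s+S) = 0.636 × 8.59 × 3.02 / (17.0 + 3.02) = 0.8241 d⁻¹.
1/θ_c = 0.8241 − 0.116 = 0.7081 d⁻¹, so θ_c = 1.412 d.

θ_c ≈ 1.41 d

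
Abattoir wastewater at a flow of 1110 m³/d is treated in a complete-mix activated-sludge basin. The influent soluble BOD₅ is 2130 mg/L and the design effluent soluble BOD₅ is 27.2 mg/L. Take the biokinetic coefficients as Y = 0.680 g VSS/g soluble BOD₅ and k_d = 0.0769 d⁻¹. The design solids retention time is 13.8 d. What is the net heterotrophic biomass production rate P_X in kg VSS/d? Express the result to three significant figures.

P_X ≈ 770 kg VSS/d

Observed yield with endogenous decay: Y_obs = Y / (1 + k_d·θ_c) = 0.680 / (1 + 0.0769 × 13.8) = 0.680 / 2.061 = 0.3299 g VSS/g soluble BOD₅.
Substrate removed = Q·(S₀ − S) = 1110 m³/d × (2130 − 27.2) g/m³ = 2.33×10^6 g/d = 2334 kg/d.
Biomass produced: P_X = Y_obs·Q·ΔS = 0.3299 × 2334 ≈ 770.0 kg VSS/d.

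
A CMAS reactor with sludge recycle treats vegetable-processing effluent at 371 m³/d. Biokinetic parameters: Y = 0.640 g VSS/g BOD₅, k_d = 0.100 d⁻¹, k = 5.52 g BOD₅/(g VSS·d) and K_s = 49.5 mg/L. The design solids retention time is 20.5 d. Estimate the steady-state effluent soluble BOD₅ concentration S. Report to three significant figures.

S ≈ 2.18 mg/L

Effluent substrate depends only on kinetics and SRT: S = K_s(1 + k_d θ_c) / [θ_c(Yk − k_d) − 1] = 49.5 × (1 + 0.100 × 20.5) / [20.5 × (0.640 × 5.52 − 0.100) − 1] = 151.0 / 69.37 = 2.176 mg/L.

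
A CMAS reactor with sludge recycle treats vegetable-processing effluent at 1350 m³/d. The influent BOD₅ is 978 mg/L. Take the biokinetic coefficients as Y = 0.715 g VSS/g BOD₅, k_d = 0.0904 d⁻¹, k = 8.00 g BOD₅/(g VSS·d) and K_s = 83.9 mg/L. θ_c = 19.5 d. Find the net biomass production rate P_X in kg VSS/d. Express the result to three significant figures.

P_X ≈ 341 kg VSS/d

From the Monod/SRT balance for a CMAS, S = K_s·(1+k_d θ_c)/[θ_c·(Y k − k_d) − 1] = 83.9 × (1 + 0.0904 × 19.5) / [19.5 × (0.715 × 8.00 − 0.0904) − 1] = 231.8 / 108.8 = 2.131 mg/L.
Y_obs = Y / (1 + k_d θ_c) = 0.715 / (1 + 0.0904 × 19.5) = 0.715 / 2.763 = 0.2588.
Q·(S₀ − S) = 1350 × (978 − 2.13) × 10⁻³ = 1317 kg/d removed.
So the net sludge growth is P_X = 0.2588 × 1317 = 340.9 kg VSS/d.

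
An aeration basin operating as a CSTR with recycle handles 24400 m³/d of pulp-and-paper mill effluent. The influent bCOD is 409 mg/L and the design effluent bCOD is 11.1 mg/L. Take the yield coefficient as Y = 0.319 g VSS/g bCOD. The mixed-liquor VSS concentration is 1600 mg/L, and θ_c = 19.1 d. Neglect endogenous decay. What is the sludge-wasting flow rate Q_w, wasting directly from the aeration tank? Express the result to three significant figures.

V·X = Y·Q·ΔS·θ_c gives V = 0.319 × 24400 × (409 − 11.1) × 19.1 / 1600 = 36972 m³.
With mixed-liquor wasting, θ_c = V/Q_w, so Q_w = V/θ_c = 36972/19.1 = 1936 m³/d.

Q_w ≈ 1940 m³/d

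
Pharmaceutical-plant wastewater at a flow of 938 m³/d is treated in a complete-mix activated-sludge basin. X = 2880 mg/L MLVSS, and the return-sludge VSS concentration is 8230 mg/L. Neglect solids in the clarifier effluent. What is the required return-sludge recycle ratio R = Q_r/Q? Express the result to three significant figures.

Solids balance on the clarifier gives (1+R)X = R·X_r, so R = X/(X_r − X) = 2880 / (8230 − 2880) = 0.5383.

R ≈ 0.538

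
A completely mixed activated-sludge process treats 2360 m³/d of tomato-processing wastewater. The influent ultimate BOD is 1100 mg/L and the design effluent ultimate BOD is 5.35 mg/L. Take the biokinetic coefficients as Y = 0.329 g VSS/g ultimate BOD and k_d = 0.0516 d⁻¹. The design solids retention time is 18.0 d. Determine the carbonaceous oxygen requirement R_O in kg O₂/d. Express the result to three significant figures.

R_O ≈ 1960 kg O₂/d

Correct the yield for decay: Y_obs = Y/(1 + k_d θ_c) = 0.329 / (1 + 0.0516 × 18.0) = 0.329 / 1.929 = 0.1706.
ΔS = 1100 − 5.35 = 1095 mg/L, so the substrate removal rate is 2360 × 1095/1000 = 2583 kg ultimate BOD/d.
Biomass synthesised: P_X = Y_obs × 2583 = 440.7 kg VSS/d.
R_O = Q·ΔS − 1.42 P_X = 2583 − 625.7 = 1958 kg O₂/d.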